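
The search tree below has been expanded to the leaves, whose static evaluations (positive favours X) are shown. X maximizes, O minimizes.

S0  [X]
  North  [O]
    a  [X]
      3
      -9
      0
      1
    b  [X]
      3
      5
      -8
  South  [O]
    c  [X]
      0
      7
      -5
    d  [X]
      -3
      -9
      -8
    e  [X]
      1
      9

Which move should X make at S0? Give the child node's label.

North

a (X): max(3, -9, 0, 1) = 3
b (X): max(3, 5, -8) = 5
North (O): min(3, 5) = 3
c (X): max(0, 7, -5) = 7
d (X): max(-3, -9, -8) = -3
e (X): max(1, 9) = 9
South (O): min(7, -3, 9) = -3
S0 (X): max(3, -3) = 3
X at S0 wants the highest of {North=3, South=-3}, so chooses North.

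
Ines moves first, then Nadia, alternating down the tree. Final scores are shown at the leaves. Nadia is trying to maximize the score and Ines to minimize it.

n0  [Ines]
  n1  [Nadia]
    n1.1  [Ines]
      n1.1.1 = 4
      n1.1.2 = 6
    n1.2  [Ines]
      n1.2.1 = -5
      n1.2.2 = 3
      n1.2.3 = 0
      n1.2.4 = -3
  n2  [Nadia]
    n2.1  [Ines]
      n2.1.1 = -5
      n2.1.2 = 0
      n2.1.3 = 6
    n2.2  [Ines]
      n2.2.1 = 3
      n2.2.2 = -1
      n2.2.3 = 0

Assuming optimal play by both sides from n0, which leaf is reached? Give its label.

n1.1 (Ines): min(4, 6) = 4
n1.2 (Ines): min(-5, 3, 0, -3) = -5
n1 (Nadia): max(4, -5) = 4
n2.1 (Ines): min(-5, 0, 6) = -5
n2.2 (Ines): min(3, -1, 0) = -1
n2 (Nadia): max(-5, -1) = -1
n0 (Ines): min(4, -1) = -1
At n0, Ines picks n2 (lowest: -1).
At n2, Nadia picks n2.2 (highest: -1).
At n2.2, Ines picks n2.2.2 (lowest: -1).
Terminal value -1.

n2.2.2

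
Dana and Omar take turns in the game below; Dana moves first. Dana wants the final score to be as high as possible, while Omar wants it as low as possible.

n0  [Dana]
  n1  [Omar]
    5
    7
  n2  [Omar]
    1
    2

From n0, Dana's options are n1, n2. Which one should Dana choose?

n1 (Omar): min(5, 7) = 5
n2 (Omar): min(1, 2) = 1
n0 (Dana): max(5, 1) = 5
Dana at n0 wants the highest of {n1=5, n2=1}, so chooses n1.

n1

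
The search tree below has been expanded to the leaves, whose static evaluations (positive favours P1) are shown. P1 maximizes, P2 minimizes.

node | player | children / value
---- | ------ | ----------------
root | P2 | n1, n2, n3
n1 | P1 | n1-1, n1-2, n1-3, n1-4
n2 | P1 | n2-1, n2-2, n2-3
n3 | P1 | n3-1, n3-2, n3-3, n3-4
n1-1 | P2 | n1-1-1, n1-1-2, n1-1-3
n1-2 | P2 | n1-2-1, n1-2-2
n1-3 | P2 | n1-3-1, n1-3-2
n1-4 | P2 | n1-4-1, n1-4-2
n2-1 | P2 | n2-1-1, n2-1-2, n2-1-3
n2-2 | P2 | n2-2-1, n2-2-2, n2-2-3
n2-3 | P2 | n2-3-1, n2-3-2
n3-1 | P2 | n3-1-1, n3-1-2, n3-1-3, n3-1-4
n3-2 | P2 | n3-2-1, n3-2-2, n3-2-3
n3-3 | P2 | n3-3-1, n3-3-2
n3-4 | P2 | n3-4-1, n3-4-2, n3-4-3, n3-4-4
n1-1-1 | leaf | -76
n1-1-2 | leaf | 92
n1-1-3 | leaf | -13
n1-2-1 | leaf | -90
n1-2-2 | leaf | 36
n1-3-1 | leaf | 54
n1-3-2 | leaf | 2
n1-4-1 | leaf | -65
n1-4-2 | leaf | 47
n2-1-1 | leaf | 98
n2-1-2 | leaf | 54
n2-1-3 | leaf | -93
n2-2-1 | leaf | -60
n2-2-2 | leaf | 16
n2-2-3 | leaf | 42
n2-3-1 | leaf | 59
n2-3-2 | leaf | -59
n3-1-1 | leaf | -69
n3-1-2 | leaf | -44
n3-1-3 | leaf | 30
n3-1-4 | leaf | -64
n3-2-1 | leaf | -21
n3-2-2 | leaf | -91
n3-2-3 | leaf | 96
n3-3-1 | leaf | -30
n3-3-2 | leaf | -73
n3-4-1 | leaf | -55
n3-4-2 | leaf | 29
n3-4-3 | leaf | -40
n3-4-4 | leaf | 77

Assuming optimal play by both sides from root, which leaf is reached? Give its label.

n2-3-2

n1-1 (P2): min(-76, 92, -13) = -76
n1-2 (P2): min(-90, 36) = -90
n1-3 (P2): min(54, 2) = 2
n1-4 (P2): min(-65, 47) = -65
n1 (P1): max(-76, -90, 2, -65) = 2
n2-1 (P2): min(98, 54, -93) = -93
n2-2 (P2): min(-60, 16, 42) = -60
n2-3 (P2): min(59, -59) = -59
n2 (P1): max(-93, -60, -59) = -59
n3-1 (P2): min(-69, -44, 30, -64) = -69
n3-2 (P2): min(-21, -91, 96) = -91
n3-3 (P2): min(-30, -73) = -73
n3-4 (P2): min(-55, 29, -40, 77) = -55
n3 (P1): max(-69, -91, -73, -55) = -55
root (P2): min(2, -59, -55) = -59
At root, P2 picks n2 (lowest: -59).
At n2, P1 picks n2-3 (highest: -59).
At n2-3, P2 picks n2-3-2 (lowest: -59).
Terminal value -59.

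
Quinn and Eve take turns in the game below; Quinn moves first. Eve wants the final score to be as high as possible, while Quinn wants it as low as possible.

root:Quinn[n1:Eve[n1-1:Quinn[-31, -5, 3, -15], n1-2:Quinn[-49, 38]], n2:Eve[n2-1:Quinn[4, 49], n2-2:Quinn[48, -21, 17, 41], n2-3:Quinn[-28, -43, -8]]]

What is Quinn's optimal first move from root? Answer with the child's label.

n1

n1-1 (Quinn): min(-31, -5, 3, -15) = -31
n1-2 (Quinn): min(-49, 38) = -49
n1 (Eve): max(-31, -49) = -31
n2-1 (Quinn): min(4, 49) = 4
n2-2 (Quinn): min(48, -21, 17, 41) = -21
n2-3 (Quinn): min(-28, -43, -8) = -43
n2 (Eve): max(4, -21, -43) = 4
root (Quinn): min(-31, 4) = -31
Quinn at root wants the lowest of {n1=-31, n2=4}, so chooses n1.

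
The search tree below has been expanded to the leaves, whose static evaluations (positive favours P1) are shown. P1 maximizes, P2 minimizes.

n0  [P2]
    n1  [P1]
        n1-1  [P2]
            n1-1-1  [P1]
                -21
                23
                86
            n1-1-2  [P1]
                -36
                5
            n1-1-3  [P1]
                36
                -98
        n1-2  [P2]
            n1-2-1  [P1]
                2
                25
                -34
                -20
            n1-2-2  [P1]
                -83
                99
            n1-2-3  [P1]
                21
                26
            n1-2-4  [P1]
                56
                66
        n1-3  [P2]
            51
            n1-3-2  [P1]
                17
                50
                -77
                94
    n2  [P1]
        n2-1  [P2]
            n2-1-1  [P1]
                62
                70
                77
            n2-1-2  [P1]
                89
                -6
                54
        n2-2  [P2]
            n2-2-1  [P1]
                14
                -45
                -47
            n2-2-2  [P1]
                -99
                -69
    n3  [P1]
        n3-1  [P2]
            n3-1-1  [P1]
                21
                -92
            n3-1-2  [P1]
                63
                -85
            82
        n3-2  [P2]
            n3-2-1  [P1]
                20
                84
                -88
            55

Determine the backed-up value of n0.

n1-1-1 (P1): max(-21, 23, 86) = 86
n1-1-2 (P1): max(-36, 5) = 5
n1-1-3 (P1): max(36, -98) = 36
n1-1 (P2): min(86, 5, 36) = 5
n1-2-1 (P1): max(2, 25, -34, -20) = 25
n1-2-2 (P1): max(-83, 99) = 99
n1-2-3 (P1): max(21, 26) = 26
n1-2-4 (P1): max(56, 66) = 66
n1-2 (P2): min(25, 99, 26, 66) = 25
n1-3-2 (P1): max(17, 50, -77, 94) = 94
n1-3 (P2): min(51, 94) = 51
n1 (P1): max(5, 25, 51) = 51
n2-1-1 (P1): max(62, 70, 77) = 77
n2-1-2 (P1): max(89, -6, 54) = 89
n2-1 (P2): min(77, 89) = 77
n2-2-1 (P1): max(14, -45, -47) = 14
n2-2-2 (P1): max(-99, -69) = -69
n2-2 (P2): min(14, -69) = -69
n2 (P1): max(77, -69) = 77
n3-1-1 (P1): max(21, -92) = 21
n3-1-2 (P1): max(63, -85) = 63
n3-1 (P2): min(21, 63, 82) = 21
n3-2-1 (P1): max(20, 84, -88) = 84
n3-2 (P2): min(84, 55) = 55
n3 (P1): max(21, 55) = 55
n0 (P2): min(51, 77, 55) = 51

51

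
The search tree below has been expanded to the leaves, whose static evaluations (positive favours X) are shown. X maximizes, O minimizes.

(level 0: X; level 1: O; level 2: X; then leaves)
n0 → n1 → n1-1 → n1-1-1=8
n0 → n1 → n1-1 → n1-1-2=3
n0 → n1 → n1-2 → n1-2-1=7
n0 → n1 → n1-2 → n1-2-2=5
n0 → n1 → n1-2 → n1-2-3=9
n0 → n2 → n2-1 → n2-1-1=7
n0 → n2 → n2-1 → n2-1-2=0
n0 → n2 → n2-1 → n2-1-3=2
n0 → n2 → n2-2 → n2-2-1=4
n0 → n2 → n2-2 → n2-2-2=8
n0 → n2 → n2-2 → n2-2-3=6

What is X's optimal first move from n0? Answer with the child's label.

n1-1 (X): max(8, 3) = 8
n1-2 (X): max(7, 5, 9) = 9
n1 (O): min(8, 9) = 8
n2-1 (X): max(7, 0, 2) = 7
n2-2 (X): max(4, 8, 6) = 8
n2 (O): min(7, 8) = 7
n0 (X): max(8, 7) = 8
X at n0 wants the highest of {n1=8, n2=7}, so chooses n1.

n1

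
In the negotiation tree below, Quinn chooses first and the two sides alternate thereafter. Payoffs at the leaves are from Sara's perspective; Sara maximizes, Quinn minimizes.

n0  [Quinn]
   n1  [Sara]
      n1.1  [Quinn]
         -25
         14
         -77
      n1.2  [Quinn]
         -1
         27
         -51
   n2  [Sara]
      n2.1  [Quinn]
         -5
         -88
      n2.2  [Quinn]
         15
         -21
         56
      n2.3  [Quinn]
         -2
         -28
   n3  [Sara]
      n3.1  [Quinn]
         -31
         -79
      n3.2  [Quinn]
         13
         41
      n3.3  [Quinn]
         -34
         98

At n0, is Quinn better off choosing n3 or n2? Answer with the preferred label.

n3.1 (Quinn): min(-31, -79) = -79
n3.2 (Quinn): min(13, 41) = 13
n3.3 (Quinn): min(-34, 98) = -34
n3 (Sara): max(-79, 13, -34) = 13
n2.1 (Quinn): min(-5, -88) = -88
n2.2 (Quinn): min(15, -21, 56) = -21
n2.3 (Quinn): min(-2, -28) = -28
n2 (Sara): max(-88, -21, -28) = -21
Quinn prefers the lower value; n3=13, n2=-21. n2 is better since -21 < 13.

n2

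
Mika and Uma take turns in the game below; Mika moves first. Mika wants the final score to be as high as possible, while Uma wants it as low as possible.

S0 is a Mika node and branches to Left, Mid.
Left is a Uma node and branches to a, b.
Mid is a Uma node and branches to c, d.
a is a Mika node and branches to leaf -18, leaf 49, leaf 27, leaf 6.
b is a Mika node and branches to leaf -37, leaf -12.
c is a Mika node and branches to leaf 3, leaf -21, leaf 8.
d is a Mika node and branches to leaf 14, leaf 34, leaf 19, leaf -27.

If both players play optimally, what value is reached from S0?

8

a (Mika): max(-18, 49, 27, 6) = 49
b (Mika): max(-37, -12) = -12
Left (Uma): min(49, -12) = -12
c (Mika): max(3, -21, 8) = 8
d (Mika): max(14, 34, 19, -27) = 34
Mid (Uma): min(8, 34) = 8
S0 (Mika): max(-12, 8) = 8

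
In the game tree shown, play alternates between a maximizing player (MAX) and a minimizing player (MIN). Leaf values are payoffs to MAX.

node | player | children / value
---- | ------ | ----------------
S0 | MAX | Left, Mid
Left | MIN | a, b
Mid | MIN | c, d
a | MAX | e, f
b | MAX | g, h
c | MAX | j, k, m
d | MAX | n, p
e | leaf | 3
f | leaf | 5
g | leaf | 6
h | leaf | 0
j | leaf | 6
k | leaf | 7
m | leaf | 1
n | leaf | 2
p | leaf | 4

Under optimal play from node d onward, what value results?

4

d (MAX): max(2, 4) = 4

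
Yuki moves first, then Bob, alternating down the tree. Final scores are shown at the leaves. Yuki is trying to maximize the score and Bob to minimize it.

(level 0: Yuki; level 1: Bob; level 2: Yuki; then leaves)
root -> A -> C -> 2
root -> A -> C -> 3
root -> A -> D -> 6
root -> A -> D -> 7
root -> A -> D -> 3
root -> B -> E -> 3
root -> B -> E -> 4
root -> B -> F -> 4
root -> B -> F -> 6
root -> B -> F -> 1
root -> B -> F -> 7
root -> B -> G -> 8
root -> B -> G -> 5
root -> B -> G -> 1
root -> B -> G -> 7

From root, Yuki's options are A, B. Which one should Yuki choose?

C (Yuki): max(2, 3) = 3
D (Yuki): max(6, 7, 3) = 7
A (Bob): min(3, 7) = 3
E (Yuki): max(3, 4) = 4
F (Yuki): max(4, 6, 1, 7) = 7
G (Yuki): max(8, 5, 1, 7) = 8
B (Bob): min(4, 7, 8) = 4
root (Yuki): max(3, 4) = 4
Yuki at root wants the highest of {A=3, B=4}, so chooses B.

B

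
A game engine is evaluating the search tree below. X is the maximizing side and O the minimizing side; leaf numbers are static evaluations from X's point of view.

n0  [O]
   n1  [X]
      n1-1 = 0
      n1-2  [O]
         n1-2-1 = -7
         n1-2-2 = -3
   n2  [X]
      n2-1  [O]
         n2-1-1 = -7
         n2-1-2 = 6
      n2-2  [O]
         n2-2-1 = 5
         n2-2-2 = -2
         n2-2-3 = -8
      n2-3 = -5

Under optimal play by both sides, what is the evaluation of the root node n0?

-5

n1-2 (O): min(-7, -3) = -7
n1 (X): max(0, -7) = 0
n2-1 (O): min(-7, 6) = -7
n2-2 (O): min(5, -2, -8) = -8
n2 (X): max(-7, -8, -5) = -5
n0 (O): min(0, -5) = -5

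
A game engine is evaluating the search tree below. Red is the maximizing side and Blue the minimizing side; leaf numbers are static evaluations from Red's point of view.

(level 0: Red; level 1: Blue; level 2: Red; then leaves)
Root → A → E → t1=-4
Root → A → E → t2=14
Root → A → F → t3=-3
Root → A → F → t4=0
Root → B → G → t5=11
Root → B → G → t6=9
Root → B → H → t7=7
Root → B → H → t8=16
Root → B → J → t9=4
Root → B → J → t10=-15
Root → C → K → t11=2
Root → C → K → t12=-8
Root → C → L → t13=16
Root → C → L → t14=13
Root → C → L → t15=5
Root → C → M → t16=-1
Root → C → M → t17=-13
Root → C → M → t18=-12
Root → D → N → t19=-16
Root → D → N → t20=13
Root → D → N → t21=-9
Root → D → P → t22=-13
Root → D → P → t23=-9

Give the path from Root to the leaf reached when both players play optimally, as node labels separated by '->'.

Root -> B -> J -> t9

E (Red): max(-4, 14) = 14
F (Red): max(-3, 0) = 0
A (Blue): min(14, 0) = 0
G (Red): max(11, 9) = 11
H (Red): max(7, 16) = 16
J (Red): max(4, -15) = 4
B (Blue): min(11, 16, 4) = 4
K (Red): max(2, -8) = 2
L (Red): max(16, 13, 5) = 16
M (Red): max(-1, -13, -12) = -1
C (Blue): min(2, 16, -1) = -1
N (Red): max(-16, 13, -9) = 13
P (Red): max(-13, -9) = -9
D (Blue): min(13, -9) = -9
Root (Red): max(0, 4, -1, -9) = 4
At Root, Red picks B (highest: 4).
At B, Blue picks J (lowest: 4).
At J, Red picks t9 (highest: 4).
Terminal value 4.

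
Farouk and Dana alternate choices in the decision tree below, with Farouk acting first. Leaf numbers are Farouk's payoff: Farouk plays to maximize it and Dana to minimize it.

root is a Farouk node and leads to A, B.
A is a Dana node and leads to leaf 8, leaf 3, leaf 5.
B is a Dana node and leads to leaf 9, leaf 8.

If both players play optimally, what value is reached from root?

A (Dana): min(8, 3, 5) = 3
B (Dana): min(9, 8) = 8
root (Farouk): max(3, 8) = 8

8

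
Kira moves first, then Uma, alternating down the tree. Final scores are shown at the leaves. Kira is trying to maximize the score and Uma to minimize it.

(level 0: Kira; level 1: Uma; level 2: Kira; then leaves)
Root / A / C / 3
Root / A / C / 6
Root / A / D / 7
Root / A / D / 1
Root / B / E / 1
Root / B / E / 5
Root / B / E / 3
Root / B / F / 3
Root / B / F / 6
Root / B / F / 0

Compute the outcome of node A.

6

C (Kira): max(3, 6) = 6
D (Kira): max(7, 1) = 7
A (Uma): min(6, 7) = 6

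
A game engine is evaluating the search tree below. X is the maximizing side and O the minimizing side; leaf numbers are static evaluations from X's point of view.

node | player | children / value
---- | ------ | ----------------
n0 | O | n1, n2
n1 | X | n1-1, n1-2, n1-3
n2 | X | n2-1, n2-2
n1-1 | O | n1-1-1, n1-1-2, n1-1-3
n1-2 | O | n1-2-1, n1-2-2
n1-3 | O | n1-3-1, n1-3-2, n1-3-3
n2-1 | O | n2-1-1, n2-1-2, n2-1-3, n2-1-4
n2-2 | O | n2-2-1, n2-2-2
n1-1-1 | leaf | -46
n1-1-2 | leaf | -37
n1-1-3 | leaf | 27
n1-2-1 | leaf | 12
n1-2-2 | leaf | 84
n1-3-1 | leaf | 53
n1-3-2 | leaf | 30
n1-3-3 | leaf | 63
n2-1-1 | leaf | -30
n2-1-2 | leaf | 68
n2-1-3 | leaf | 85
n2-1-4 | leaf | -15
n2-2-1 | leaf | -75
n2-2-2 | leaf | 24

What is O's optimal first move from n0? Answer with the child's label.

n2

n1-1 (O): min(-46, -37, 27) = -46
n1-2 (O): min(12, 84) = 12
n1-3 (O): min(53, 30, 63) = 30
n1 (X): max(-46, 12, 30) = 30
n2-1 (O): min(-30, 68, 85, -15) = -30
n2-2 (O): min(-75, 24) = -75
n2 (X): max(-30, -75) = -30
n0 (O): min(30, -30) = -30
O at n0 wants the lowest of {n1=30, n2=-30}, so chooses n2.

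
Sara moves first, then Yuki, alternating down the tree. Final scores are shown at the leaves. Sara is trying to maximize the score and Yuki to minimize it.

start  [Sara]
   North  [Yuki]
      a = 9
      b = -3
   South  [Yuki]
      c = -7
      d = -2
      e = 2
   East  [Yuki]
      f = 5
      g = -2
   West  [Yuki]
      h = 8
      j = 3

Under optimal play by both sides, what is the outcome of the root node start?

North (Yuki): min(9, -3) = -3
South (Yuki): min(-7, -2, 2) = -7
East (Yuki): min(5, -2) = -2
West (Yuki): min(8, 3) = 3
start (Sara): max(-3, -7, -2, 3) = 3

3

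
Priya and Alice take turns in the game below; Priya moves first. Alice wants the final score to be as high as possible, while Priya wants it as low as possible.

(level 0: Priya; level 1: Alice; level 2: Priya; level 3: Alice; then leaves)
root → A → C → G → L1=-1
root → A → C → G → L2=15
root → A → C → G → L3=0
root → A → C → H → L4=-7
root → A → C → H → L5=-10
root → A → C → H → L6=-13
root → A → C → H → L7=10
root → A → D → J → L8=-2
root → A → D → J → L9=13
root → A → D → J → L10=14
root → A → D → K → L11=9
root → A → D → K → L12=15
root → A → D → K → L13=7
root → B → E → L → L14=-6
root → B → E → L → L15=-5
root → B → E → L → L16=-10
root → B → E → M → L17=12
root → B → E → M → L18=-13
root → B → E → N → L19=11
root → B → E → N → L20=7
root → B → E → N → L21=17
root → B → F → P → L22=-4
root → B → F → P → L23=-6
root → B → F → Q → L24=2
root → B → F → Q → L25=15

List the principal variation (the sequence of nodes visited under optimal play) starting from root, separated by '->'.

G (Alice): max(-1, 15, 0) = 15
H (Alice): max(-7, -10, -13, 10) = 10
C (Priya): min(15, 10) = 10
J (Alice): max(-2, 13, 14) = 14
K (Alice): max(9, 15, 7) = 15
D (Priya): min(14, 15) = 14
A (Alice): max(10, 14) = 14
L (Alice): max(-6, -5, -10) = -5
M (Alice): max(12, -13) = 12
N (Alice): max(11, 7, 17) = 17
E (Priya): min(-5, 12, 17) = -5
P (Alice): max(-4, -6) = -4
Q (Alice): max(2, 15) = 15
F (Priya): min(-4, 15) = -4
B (Alice): max(-5, -4) = -4
root (Priya): min(14, -4) = -4
At root, Priya picks B (lowest: -4).
At B, Alice picks F (highest: -4).
At F, Priya picks P (lowest: -4).
At P, Alice picks L22 (highest: -4).
Terminal value -4.

root -> B -> F -> P -> L22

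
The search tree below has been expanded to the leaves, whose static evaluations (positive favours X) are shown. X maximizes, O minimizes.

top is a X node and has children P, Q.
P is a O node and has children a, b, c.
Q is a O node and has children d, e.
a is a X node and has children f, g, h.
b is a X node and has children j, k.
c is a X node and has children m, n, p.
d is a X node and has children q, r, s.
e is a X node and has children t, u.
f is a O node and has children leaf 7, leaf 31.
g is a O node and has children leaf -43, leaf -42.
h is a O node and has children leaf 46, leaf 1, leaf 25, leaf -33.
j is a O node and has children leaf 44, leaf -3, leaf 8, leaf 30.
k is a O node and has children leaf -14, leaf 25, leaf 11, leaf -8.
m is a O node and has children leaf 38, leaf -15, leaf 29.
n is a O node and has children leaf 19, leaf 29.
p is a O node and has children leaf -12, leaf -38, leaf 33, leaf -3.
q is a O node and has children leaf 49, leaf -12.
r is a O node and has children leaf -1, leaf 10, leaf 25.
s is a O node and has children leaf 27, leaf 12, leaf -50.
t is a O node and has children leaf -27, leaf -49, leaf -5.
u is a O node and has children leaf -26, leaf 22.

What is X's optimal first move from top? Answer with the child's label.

P

f (O): min(7, 31) = 7
g (O): min(-43, -42) = -43
h (O): min(46, 1, 25, -33) = -33
a (X): max(7, -43, -33) = 7
j (O): min(44, -3, 8, 30) = -3
k (O): min(-14, 25, 11, -8) = -14
b (X): max(-3, -14) = -3
m (O): min(38, -15, 29) = -15
n (O): min(19, 29) = 19
p (O): min(-12, -38, 33, -3) = -38
c (X): max(-15, 19, -38) = 19
P (O): min(7, -3, 19) = -3
q (O): min(49, -12) = -12
r (O): min(-1, 10, 25) = -1
s (O): min(27, 12, -50) = -50
d (X): max(-12, -1, -50) = -1
t (O): min(-27, -49, -5) = -49
u (O): min(-26, 22) = -26
e (X): max(-49, -26) = -26
Q (O): min(-1, -26) = -26
top (X): max(-3, -26) = -3
X at top wants the highest of {P=-3, Q=-26}, so chooses P.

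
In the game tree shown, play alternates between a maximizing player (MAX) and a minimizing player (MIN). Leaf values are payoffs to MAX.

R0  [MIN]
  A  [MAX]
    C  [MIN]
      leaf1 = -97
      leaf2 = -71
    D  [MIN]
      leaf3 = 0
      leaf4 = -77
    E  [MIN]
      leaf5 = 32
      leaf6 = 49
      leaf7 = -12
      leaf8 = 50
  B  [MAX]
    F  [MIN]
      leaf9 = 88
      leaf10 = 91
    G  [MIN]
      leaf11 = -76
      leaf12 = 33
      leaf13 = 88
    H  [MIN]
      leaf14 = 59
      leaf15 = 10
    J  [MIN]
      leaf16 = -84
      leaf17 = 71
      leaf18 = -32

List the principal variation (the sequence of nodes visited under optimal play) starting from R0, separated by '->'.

R0 -> A -> E -> leaf7

C (MIN): min(-97, -71) = -97
D (MIN): min(0, -77) = -77
E (MIN): min(32, 49, -12, 50) = -12
A (MAX): max(-97, -77, -12) = -12
F (MIN): min(88, 91) = 88
G (MIN): min(-76, 33, 88) = -76
H (MIN): min(59, 10) = 10
J (MIN): min(-84, 71, -32) = -84
B (MAX): max(88, -76, 10, -84) = 88
R0 (MIN): min(-12, 88) = -12
At R0, MIN picks A (lowest: -12).
At A, MAX picks E (highest: -12).
At E, MIN picks leaf7 (lowest: -12).
Terminal value -12.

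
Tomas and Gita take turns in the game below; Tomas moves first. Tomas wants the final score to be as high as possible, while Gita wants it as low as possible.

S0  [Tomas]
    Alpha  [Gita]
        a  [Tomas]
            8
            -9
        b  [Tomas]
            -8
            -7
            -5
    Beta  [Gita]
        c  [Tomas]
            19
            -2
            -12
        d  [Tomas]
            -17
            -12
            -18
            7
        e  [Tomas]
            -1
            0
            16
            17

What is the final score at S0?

a (Tomas): max(8, -9) = 8
b (Tomas): max(-8, -7, -5) = -5
Alpha (Gita): min(8, -5) = -5
c (Tomas): max(19, -2, -12) = 19
d (Tomas): max(-17, -12, -18, 7) = 7
e (Tomas): max(-1, 0, 16, 17) = 17
Beta (Gita): min(19, 7, 17) = 7
S0 (Tomas): max(-5, 7) = 7

7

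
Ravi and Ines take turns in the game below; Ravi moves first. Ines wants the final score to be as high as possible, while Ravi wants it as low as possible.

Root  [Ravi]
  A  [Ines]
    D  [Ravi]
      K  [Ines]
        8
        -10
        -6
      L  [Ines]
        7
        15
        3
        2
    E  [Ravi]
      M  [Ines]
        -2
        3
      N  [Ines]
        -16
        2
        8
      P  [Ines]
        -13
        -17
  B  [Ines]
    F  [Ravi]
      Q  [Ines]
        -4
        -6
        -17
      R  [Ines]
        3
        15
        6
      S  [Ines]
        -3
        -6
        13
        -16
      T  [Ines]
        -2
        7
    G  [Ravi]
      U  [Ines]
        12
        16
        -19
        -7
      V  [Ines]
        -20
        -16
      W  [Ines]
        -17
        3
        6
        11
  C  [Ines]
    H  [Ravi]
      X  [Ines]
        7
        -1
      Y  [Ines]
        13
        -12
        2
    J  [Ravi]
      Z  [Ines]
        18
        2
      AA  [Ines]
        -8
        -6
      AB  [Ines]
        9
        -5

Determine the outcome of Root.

-4

K (Ines): max(8, -10, -6) = 8
L (Ines): max(7, 15, 3, 2) = 15
D (Ravi): min(8, 15) = 8
M (Ines): max(-2, 3) = 3
N (Ines): max(-16, 2, 8) = 8
P (Ines): max(-13, -17) = -13
E (Ravi): min(3, 8, -13) = -13
A (Ines): max(8, -13) = 8
Q (Ines): max(-4, -6, -17) = -4
R (Ines): max(3, 15, 6) = 15
S (Ines): max(-3, -6, 13, -16) = 13
T (Ines): max(-2, 7) = 7
F (Ravi): min(-4, 15, 13, 7) = -4
U (Ines): max(12, 16, -19, -7) = 16
V (Ines): max(-20, -16) = -16
W (Ines): max(-17, 3, 6, 11) = 11
G (Ravi): min(16, -16, 11) = -16
B (Ines): max(-4, -16) = -4
X (Ines): max(7, -1) = 7
Y (Ines): max(13, -12, 2) = 13
H (Ravi): min(7, 13) = 7
Z (Ines): max(18, 2) = 18
AA (Ines): max(-8, -6) = -6
AB (Ines): max(9, -5) = 9
J (Ravi): min(18, -6, 9) = -6
C (Ines): max(7, -6) = 7
Root (Ravi): min(8, -4, 7) = -4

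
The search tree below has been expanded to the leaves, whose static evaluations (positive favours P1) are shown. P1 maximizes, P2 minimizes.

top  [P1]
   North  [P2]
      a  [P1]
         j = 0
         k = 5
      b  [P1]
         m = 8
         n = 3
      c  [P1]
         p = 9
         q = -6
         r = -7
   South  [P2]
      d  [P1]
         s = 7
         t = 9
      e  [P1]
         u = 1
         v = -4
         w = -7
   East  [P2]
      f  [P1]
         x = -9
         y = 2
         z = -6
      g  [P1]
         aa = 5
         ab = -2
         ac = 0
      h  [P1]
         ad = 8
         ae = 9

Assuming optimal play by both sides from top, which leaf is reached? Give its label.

a (P1): max(0, 5) = 5
b (P1): max(8, 3) = 8
c (P1): max(9, -6, -7) = 9
North (P2): min(5, 8, 9) = 5
d (P1): max(7, 9) = 9
e (P1): max(1, -4, -7) = 1
South (P2): min(9, 1) = 1
f (P1): max(-9, 2, -6) = 2
g (P1): max(5, -2, 0) = 5
h (P1): max(8, 9) = 9
East (P2): min(2, 5, 9) = 2
top (P1): max(5, 1, 2) = 5
At top, P1 picks North (highest: 5).
At North, P2 picks a (lowest: 5).
At a, P1 picks k (highest: 5).
Terminal value 5.

k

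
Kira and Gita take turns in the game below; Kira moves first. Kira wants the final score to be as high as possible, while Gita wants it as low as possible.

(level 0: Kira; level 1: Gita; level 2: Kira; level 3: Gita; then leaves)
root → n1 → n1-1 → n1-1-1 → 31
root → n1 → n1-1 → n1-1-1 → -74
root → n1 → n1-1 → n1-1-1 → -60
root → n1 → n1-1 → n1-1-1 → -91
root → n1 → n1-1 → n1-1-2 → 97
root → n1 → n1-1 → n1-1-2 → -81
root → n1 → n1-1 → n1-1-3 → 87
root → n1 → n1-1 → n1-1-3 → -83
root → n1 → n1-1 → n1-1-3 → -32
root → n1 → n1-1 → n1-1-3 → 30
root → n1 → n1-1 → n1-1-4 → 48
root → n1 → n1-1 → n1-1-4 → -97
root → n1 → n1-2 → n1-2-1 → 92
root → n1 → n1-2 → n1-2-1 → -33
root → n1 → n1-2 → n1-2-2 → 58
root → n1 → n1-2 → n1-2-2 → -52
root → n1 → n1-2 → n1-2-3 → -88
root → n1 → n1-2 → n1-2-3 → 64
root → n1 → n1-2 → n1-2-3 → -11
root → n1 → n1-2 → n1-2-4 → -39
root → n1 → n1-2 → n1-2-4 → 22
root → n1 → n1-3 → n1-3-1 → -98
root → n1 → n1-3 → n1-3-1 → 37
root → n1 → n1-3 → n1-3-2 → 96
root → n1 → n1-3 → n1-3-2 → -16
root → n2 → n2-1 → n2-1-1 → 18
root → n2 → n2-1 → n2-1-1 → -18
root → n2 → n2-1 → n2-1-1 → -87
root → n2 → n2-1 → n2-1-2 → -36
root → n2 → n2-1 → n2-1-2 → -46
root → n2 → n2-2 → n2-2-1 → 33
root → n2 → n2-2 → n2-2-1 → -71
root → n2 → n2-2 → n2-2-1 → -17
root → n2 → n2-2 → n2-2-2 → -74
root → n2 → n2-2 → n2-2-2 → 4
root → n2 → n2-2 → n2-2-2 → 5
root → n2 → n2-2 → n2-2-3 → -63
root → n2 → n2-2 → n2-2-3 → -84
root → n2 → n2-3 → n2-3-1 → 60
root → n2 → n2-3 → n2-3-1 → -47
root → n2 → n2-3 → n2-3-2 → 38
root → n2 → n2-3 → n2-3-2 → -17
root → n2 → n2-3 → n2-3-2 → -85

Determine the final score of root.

n1-1-1 (Gita): min(31, -74, -60, -91) = -91
n1-1-2 (Gita): min(97, -81) = -81
n1-1-3 (Gita): min(87, -83, -32, 30) = -83
n1-1-4 (Gita): min(48, -97) = -97
n1-1 (Kira): max(-91, -81, -83, -97) = -81
n1-2-1 (Gita): min(92, -33) = -33
n1-2-2 (Gita): min(58, -52) = -52
n1-2-3 (Gita): min(-88, 64, -11) = -88
n1-2-4 (Gita): min(-39, 22) = -39
n1-2 (Kira): max(-33, -52, -88, -39) = -33
n1-3-1 (Gita): min(-98, 37) = -98
n1-3-2 (Gita): min(96, -16) = -16
n1-3 (Kira): max(-98, -16) = -16
n1 (Gita): min(-81, -33, -16) = -81
n2-1-1 (Gita): min(18, -18, -87) = -87
n2-1-2 (Gita): min(-36, -46) = -46
n2-1 (Kira): max(-87, -46) = -46
n2-2-1 (Gita): min(33, -71, -17) = -71
n2-2-2 (Gita): min(-74, 4, 5) = -74
n2-2-3 (Gita): min(-63, -84) = -84
n2-2 (Kira): max(-71, -74, -84) = -71
n2-3-1 (Gita): min(60, -47) = -47
n2-3-2 (Gita): min(38, -17, -85) = -85
n2-3 (Kira): max(-47, -85) = -47
n2 (Gita): min(-46, -71, -47) = -71
root (Kira): max(-81, -71) = -71

-71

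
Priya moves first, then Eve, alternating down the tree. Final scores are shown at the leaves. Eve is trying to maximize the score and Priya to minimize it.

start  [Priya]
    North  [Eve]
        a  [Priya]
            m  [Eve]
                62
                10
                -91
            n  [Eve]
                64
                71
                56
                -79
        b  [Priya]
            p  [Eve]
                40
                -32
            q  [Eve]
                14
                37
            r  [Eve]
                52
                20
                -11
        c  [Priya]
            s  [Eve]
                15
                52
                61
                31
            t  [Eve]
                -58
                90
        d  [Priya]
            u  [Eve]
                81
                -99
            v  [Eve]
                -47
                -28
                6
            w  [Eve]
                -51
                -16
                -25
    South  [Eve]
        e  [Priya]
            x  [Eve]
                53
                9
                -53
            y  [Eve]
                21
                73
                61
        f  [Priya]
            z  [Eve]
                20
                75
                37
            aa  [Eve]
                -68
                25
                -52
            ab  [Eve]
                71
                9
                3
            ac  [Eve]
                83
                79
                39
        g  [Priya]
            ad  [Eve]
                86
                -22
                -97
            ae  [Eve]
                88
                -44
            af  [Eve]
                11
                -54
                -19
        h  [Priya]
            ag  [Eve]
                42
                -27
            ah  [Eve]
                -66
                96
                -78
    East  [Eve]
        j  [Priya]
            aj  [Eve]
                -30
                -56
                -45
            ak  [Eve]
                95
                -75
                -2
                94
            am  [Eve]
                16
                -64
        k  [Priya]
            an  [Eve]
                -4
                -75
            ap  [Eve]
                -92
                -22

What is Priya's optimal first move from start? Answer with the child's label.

East

m (Eve): max(62, 10, -91) = 62
n (Eve): max(64, 71, 56, -79) = 71
a (Priya): min(62, 71) = 62
p (Eve): max(40, -32) = 40
q (Eve): max(14, 37) = 37
r (Eve): max(52, 20, -11) = 52
b (Priya): min(40, 37, 52) = 37
s (Eve): max(15, 52, 61, 31) = 61
t (Eve): max(-58, 90) = 90
c (Priya): min(61, 90) = 61
u (Eve): max(81, -99) = 81
v (Eve): max(-47, -28, 6) = 6
w (Eve): max(-51, -16, -25) = -16
d (Priya): min(81, 6, -16) = -16
North (Eve): max(62, 37, 61, -16) = 62
x (Eve): max(53, 9, -53) = 53
y (Eve): max(21, 73, 61) = 73
e (Priya): min(53, 73) = 53
z (Eve): max(20, 75, 37) = 75
aa (Eve): max(-68, 25, -52) = 25
ab (Eve): max(71, 9, 3) = 71
ac (Eve): max(83, 79, 39) = 83
f (Priya): min(75, 25, 71, 83) = 25
ad (Eve): max(86, -22, -97) = 86
ae (Eve): max(88, -44) = 88
af (Eve): max(11, -54, -19) = 11
g (Priya): min(86, 88, 11) = 11
ag (Eve): max(42, -27) = 42
ah (Eve): max(-66, 96, -78) = 96
h (Priya): min(42, 96) = 42
South (Eve): max(53, 25, 11, 42) = 53
aj (Eve): max(-30, -56, -45) = -30
ak (Eve): max(95, -75, -2, 94) = 95
am (Eve): max(16, -64) = 16
j (Priya): min(-30, 95, 16) = -30
an (Eve): max(-4, -75) = -4
ap (Eve): max(-92, -22) = -22
k (Priya): min(-4, -22) = -22
East (Eve): max(-30, -22) = -22
start (Priya): min(62, 53, -22) = -22
Priya at start wants the lowest of {North=62, South=53, East=-22}, so chooses East.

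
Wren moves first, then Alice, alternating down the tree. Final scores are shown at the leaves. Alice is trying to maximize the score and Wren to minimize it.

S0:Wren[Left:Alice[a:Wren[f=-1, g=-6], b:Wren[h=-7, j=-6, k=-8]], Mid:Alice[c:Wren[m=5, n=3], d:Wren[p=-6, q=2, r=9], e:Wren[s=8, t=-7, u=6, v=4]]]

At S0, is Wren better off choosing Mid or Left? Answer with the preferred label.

c (Wren): min(5, 3) = 3
d (Wren): min(-6, 2, 9) = -6
e (Wren): min(8, -7, 6, 4) = -7
Mid (Alice): max(3, -6, -7) = 3
a (Wren): min(-1, -6) = -6
b (Wren): min(-7, -6, -8) = -8
Left (Alice): max(-6, -8) = -6
Wren prefers the lower value; Mid=3, Left=-6. Left is better since -6 < 3.

Left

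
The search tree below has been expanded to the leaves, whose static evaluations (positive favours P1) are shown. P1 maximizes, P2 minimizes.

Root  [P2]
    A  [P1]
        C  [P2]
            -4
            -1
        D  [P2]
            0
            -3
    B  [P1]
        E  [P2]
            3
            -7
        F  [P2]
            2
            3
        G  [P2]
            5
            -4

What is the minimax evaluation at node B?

E (P2): min(3, -7) = -7
F (P2): min(2, 3) = 2
G (P2): min(5, -4) = -4
B (P1): max(-7, 2, -4) = 2

2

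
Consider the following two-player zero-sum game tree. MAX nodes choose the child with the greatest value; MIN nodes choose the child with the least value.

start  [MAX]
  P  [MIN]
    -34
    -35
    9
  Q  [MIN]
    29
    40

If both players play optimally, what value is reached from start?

29

P (MIN): min(-34, -35, 9) = -35
Q (MIN): min(29, 40) = 29
start (MAX): max(-35, 29) = 29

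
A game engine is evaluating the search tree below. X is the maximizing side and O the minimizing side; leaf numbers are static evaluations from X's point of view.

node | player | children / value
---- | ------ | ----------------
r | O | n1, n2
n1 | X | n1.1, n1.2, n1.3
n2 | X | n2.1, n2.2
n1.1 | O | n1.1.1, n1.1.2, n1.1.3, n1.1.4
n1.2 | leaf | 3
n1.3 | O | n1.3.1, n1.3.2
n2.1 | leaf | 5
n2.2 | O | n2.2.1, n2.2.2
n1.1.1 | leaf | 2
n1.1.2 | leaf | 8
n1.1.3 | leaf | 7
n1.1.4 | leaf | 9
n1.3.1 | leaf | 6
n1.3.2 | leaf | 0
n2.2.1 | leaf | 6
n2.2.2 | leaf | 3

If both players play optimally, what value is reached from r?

n1.1 (O): min(2, 8, 7, 9) = 2
n1.3 (O): min(6, 0) = 0
n1 (X): max(2, 3, 0) = 3
n2.2 (O): min(6, 3) = 3
n2 (X): max(5, 3) = 5
r (O): min(3, 5) = 3

3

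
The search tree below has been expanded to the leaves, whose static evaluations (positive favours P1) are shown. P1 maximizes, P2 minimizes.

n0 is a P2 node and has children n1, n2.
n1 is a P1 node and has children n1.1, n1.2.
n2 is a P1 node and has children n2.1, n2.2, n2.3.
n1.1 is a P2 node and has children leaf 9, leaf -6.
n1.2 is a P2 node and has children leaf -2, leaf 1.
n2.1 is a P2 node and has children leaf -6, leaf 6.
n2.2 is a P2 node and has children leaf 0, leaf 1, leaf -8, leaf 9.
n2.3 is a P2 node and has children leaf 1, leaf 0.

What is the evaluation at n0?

n1.1 (P2): min(9, -6) = -6
n1.2 (P2): min(-2, 1) = -2
n1 (P1): max(-6, -2) = -2
n2.1 (P2): min(-6, 6) = -6
n2.2 (P2): min(0, 1, -8, 9) = -8
n2.3 (P2): min(1, 0) = 0
n2 (P1): max(-6, -8, 0) = 0
n0 (P2): min(-2, 0) = -2

-2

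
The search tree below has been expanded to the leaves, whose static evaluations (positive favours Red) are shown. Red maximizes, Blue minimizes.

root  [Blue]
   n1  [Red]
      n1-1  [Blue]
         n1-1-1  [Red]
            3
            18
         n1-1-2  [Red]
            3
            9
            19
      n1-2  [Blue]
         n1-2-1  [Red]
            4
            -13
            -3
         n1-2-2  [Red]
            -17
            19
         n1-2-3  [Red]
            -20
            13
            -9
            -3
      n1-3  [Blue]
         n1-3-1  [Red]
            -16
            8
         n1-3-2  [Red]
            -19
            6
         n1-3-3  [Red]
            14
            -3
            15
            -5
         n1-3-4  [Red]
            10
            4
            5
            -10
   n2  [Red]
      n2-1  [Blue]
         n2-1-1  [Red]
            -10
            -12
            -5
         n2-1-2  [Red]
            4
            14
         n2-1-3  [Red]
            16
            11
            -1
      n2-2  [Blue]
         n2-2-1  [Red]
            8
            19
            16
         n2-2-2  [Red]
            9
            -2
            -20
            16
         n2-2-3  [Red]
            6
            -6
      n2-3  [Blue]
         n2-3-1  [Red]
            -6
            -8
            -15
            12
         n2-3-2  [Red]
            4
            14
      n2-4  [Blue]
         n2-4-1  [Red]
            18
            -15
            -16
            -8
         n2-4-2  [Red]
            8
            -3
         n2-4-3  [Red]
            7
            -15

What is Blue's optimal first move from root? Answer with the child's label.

n1-1-1 (Red): max(3, 18) = 18
n1-1-2 (Red): max(3, 9, 19) = 19
n1-1 (Blue): min(18, 19) = 18
n1-2-1 (Red): max(4, -13, -3) = 4
n1-2-2 (Red): max(-17, 19) = 19
n1-2-3 (Red): max(-20, 13, -9, -3) = 13
n1-2 (Blue): min(4, 19, 13) = 4
n1-3-1 (Red): max(-16, 8) = 8
n1-3-2 (Red): max(-19, 6) = 6
n1-3-3 (Red): max(14, -3, 15, -5) = 15
n1-3-4 (Red): max(10, 4, 5, -10) = 10
n1-3 (Blue): min(8, 6, 15, 10) = 6
n1 (Red): max(18, 4, 6) = 18
n2-1-1 (Red): max(-10, -12, -5) = -5
n2-1-2 (Red): max(4, 14) = 14
n2-1-3 (Red): max(16, 11, -1) = 16
n2-1 (Blue): min(-5, 14, 16) = -5
n2-2-1 (Red): max(8, 19, 16) = 19
n2-2-2 (Red): max(9, -2, -20, 16) = 16
n2-2-3 (Red): max(6, -6) = 6
n2-2 (Blue): min(19, 16, 6) = 6
n2-3-1 (Red): max(-6, -8, -15, 12) = 12
n2-3-2 (Red): max(4, 14) = 14
n2-3 (Blue): min(12, 14) = 12
n2-4-1 (Red): max(18, -15, -16, -8) = 18
n2-4-2 (Red): max(8, -3) = 8
n2-4-3 (Red): max(7, -15) = 7
n2-4 (Blue): min(18, 8, 7) = 7
n2 (Red): max(-5, 6, 12, 7) = 12
root (Blue): min(18, 12) = 12
Blue at root wants the lowest of {n1=18, n2=12}, so chooses n2.

n2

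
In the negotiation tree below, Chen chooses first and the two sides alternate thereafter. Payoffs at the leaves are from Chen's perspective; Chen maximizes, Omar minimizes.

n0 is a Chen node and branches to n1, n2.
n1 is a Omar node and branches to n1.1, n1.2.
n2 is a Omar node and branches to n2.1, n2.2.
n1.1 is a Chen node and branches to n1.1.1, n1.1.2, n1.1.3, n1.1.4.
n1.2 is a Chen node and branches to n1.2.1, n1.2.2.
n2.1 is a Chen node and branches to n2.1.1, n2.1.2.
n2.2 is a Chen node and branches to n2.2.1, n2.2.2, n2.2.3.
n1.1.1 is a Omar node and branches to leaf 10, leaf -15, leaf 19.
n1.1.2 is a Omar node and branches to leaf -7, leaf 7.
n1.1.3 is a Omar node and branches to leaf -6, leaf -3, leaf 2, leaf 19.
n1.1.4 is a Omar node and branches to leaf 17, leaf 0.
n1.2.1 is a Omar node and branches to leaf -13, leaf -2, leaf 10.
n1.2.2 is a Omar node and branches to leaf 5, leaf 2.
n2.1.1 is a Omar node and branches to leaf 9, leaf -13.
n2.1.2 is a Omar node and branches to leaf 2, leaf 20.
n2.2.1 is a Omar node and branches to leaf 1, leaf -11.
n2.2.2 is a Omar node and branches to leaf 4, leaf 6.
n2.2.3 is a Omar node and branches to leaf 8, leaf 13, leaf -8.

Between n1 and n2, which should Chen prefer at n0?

n2

n1.1.1 (Omar): min(10, -15, 19) = -15
n1.1.2 (Omar): min(-7, 7) = -7
n1.1.3 (Omar): min(-6, -3, 2, 19) = -6
n1.1.4 (Omar): min(17, 0) = 0
n1.1 (Chen): max(-15, -7, -6, 0) = 0
n1.2.1 (Omar): min(-13, -2, 10) = -13
n1.2.2 (Omar): min(5, 2) = 2
n1.2 (Chen): max(-13, 2) = 2
n1 (Omar): min(0, 2) = 0
n2.1.1 (Omar): min(9, -13) = -13
n2.1.2 (Omar): min(2, 20) = 2
n2.1 (Chen): max(-13, 2) = 2
n2.2.1 (Omar): min(1, -11) = -11
n2.2.2 (Omar): min(4, 6) = 4
n2.2.3 (Omar): min(8, 13, -8) = -8
n2.2 (Chen): max(-11, 4, -8) = 4
n2 (Omar): min(2, 4) = 2
Chen prefers the higher value; n1=0, n2=2. n2 is better since 2 > 0.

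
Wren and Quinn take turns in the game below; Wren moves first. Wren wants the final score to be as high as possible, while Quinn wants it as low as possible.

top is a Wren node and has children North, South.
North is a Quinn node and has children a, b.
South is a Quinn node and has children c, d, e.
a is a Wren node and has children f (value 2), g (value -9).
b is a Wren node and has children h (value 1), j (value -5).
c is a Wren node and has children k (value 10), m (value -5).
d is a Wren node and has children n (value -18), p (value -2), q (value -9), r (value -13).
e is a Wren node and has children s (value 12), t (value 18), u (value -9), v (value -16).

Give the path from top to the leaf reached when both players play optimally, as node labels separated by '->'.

a (Wren): max(2, -9) = 2
b (Wren): max(1, -5) = 1
North (Quinn): min(2, 1) = 1
c (Wren): max(10, -5) = 10
d (Wren): max(-18, -2, -9, -13) = -2
e (Wren): max(12, 18, -9, -16) = 18
South (Quinn): min(10, -2, 18) = -2
top (Wren): max(1, -2) = 1
At top, Wren picks North (highest: 1).
At North, Quinn picks b (lowest: 1).
At b, Wren picks h (highest: 1).
Terminal value 1.

top -> North -> b -> h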